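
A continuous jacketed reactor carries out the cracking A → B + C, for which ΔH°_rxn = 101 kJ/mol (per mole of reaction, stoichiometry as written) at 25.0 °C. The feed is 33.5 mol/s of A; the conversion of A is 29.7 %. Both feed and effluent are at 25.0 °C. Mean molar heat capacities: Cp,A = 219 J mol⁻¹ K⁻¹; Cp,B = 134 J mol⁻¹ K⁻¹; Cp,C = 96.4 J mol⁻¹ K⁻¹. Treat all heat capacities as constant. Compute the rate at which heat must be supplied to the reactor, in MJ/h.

Q_in = 3620 MJ/h

Extent of reaction ξ = 0.297 × 33.5 = 9.9495 mol/s
Reaction term: ξ·ΔH°_rxn = 9.9495 × 101 = 1004.9 kJ/s
Q = ΔH = 1004.9 kJ/s = 1004.9 kW
Heat supplied = 3617.6 MJ/h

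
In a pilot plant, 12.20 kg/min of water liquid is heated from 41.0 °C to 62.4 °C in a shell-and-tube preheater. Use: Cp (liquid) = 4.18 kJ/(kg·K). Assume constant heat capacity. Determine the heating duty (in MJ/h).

Q = ṁ·Cp·ΔT = 12.20 × 4.18 × (62.4 − 41.0) = 1091.3 kJ/min
Converting: 1091.3 / 60 s = 18.189 kW
Heating duty = 65.479 MJ/h

Q = 65.5 MJ/h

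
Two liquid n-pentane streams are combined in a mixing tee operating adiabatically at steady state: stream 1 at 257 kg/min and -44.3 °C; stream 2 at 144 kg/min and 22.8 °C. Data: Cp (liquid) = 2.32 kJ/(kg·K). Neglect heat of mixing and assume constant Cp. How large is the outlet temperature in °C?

T_out = -20.2 °C

No heat crosses the boundary, so H_out = H_in.
T_out = Σ ṁᵢCp,ᵢTᵢ / Σ ṁᵢCp,ᵢ
      = -18796 / 930.32 = -20.204 °C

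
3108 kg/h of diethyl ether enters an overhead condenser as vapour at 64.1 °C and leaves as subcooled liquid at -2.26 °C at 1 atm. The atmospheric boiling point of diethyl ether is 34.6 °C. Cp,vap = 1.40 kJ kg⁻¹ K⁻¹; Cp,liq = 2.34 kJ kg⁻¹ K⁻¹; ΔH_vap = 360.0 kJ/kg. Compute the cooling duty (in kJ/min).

Q_c = 25300 kJ/min

vapour 64.1→34.6 °C: -41.3 kJ/kg
condensation at 34.6 °C: -360 kJ/kg
liquid 34.6→-2.26 °C: -86.252 kJ/kg
Δh = -41.3 + -360 + -86.252 = -487.55 kJ/kg
Q = ṁ·Δh = 3108 kg/h × -487.55 kJ/kg = -1.5153e+06 kJ/h
|Q| = 420.92 kW = 25255 kJ/min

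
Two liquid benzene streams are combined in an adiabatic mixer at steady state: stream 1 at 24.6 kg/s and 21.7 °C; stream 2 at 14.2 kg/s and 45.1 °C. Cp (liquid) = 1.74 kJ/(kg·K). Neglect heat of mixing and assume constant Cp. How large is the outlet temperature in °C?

Adiabatic, steady state ⇒ Σ ṁᵢCp,ᵢ(T_out − Tᵢ) = 0
Σ ṁᵢCp,ᵢTᵢ = 24.6×1.74×21.7 + 14.2×1.74×45.1 = 2043.2
Σ ṁᵢCp,ᵢ = 24.6×1.74 + 14.2×1.74 = 67.512
T_out = 2043.2 / 67.512 = 30.264 °C

T_out = 30.3 °C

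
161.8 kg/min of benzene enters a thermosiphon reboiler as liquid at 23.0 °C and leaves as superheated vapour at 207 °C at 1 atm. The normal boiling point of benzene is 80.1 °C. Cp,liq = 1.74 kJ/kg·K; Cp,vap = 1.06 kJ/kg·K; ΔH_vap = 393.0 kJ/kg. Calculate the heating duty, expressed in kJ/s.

Q = 1690 kJ/s

liquid 23.0→80.1 °C: 99.354 kJ/kg
vaporisation at 80.1 °C: 393 kJ/kg
vapour 80.1→207 °C: 134.51 kJ/kg
Δh = 99.354 + 393 + 134.51 = 626.87 kJ/kg
Q = ṁ·Δh = 161.8 kg/min × 626.87 kJ/kg = 101430 kJ/min
|Q| = 1690.5 kW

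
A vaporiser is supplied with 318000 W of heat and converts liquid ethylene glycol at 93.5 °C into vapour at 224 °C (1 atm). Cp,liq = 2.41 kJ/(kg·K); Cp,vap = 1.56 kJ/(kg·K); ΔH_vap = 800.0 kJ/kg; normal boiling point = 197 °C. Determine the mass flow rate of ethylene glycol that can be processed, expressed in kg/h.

Δh = 2.41×(197−93.5) + 800.0 + 1.56×(224−197) = 1091.6 kJ/kg
Q = 318000 W = 318 kJ/s = 1.1448e+06 kJ/h
ṁ = Q/Δh = 1.1448e+06 / 1091.6 = 1048.8 kg/h

ṁ = 1050 kg/h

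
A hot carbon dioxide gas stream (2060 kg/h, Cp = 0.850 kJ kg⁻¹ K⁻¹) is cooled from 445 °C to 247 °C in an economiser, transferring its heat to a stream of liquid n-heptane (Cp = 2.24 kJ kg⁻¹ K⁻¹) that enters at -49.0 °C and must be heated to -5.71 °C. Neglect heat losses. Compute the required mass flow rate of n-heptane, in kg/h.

ṁ_c = 3580 kg/h

Heat released by hot stream: Q = 2060 × 0.850 × (445 − 247) = 346700 kJ/h
Energy balance on cold side (adiabatic exchanger): Q = ṁ_c·Cp_c·(T_c,out − T_c,in)
ṁ_c = 346700 / [2.24 × (-5.71 − -49.0)] = 3575.3 kg/h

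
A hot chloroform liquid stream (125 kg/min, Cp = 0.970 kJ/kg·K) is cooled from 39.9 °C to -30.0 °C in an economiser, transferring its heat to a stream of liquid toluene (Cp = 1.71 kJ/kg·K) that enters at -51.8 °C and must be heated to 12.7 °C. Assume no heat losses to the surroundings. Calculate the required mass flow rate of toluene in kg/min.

Heat released by hot stream: Q = 125 × 0.970 × (39.9 − -30.0) = 8475.4 kJ/min
Energy balance on cold side (adiabatic exchanger): Q = ṁ_c·Cp_c·(T_c,out − T_c,in)
ṁ_c = 8475.4 / [1.71 × (12.7 − -51.8)] = 76.843 kg/min

ṁ_c = 76.8 kg/min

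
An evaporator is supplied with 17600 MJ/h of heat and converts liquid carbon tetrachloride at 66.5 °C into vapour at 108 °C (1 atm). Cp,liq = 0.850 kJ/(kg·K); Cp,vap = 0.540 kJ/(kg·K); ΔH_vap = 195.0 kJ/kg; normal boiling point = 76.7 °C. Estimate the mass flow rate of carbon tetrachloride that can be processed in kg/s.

Δh = 0.850×(76.7−66.5) + 195.0 + 0.540×(108−76.7) = 220.57 kJ/kg
Q = 17600 MJ/h = 4888.9 kJ/s = 4888.9 kJ/s
ṁ = Q/Δh = 4888.9 / 220.57 = 22.165 kg/s

ṁ = 22.2 kg/s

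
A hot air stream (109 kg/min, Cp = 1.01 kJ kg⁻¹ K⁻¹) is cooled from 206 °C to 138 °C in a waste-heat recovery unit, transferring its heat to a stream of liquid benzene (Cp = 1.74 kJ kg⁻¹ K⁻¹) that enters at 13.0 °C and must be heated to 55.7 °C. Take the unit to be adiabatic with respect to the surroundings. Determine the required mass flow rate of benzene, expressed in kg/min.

Heat released by hot stream: Q = 109 × 1.01 × (206 − 138) = 7486.1 kJ/min
Energy balance on cold side (adiabatic exchanger): Q = ṁ_c·Cp_c·(T_c,out − T_c,in)
ṁ_c = 7486.1 / [1.74 × (55.7 − 13.0)] = 100.76 kg/min

ṁ_c = 101 kg/min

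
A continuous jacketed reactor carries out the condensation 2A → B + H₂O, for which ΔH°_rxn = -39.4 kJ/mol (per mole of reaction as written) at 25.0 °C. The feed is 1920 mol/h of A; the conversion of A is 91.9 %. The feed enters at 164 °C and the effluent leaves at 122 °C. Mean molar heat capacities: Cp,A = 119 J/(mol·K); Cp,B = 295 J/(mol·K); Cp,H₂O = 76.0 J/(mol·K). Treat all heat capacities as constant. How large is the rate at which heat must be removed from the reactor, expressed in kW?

Q_out = 9.16 kW

Extent of reaction ξ = 0.919 × 1920 / 2 = 882.24 mol/h
Reaction term: ξ·ΔH°_rxn = 882.24 × -39.4 = -34760 kJ/h
Sensible, feed 164→25 °C: -31759 kJ/h
Outlet flows (mol/h): A 155.52, B 882.24, H₂O 882.24
Sensible, products 25→122 °C: 33544 kJ/h
Q = ΔH = -32975 kJ/h = -9.1596 kW
Heat removed = 9.1596 kW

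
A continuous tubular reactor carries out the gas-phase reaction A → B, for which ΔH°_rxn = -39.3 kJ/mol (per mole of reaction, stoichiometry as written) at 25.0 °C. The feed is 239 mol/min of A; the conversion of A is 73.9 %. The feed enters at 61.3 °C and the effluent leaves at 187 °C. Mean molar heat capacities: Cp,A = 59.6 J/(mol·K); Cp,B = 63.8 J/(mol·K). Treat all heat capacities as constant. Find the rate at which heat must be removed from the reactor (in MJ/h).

Q_out = 302 MJ/h

Extent of reaction ξ = 0.739 × 239 = 176.62 mol/min
Reaction term: ξ·ΔH°_rxn = 176.62 × -39.3 = -6941.2 kJ/min
Sensible, feed 61.3→25 °C: -517.07 kJ/min
Outlet flows (mol/min): A 62.379, B 176.62
Sensible, products 25→187 °C: 2427.8 kJ/min
Q = ΔH = -5030.5 kJ/min = -83.842 kW
Heat removed = 301.83 MJ/h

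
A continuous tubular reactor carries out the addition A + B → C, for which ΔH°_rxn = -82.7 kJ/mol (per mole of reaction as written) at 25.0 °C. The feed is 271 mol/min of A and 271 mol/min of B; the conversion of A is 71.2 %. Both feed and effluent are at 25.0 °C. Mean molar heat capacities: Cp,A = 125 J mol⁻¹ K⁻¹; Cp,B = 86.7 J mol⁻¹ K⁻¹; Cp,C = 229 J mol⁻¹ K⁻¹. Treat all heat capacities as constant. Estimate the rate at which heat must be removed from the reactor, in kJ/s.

Q_out = 266 kJ/s

Extent of reaction ξ = 0.712 × 271 = 192.95 mol/min
Reaction term: ξ·ΔH°_rxn = 192.95 × -82.7 = -15957 kJ/min
Q = ΔH = -15957 kJ/min = -265.95 kW
Heat removed = 265.95 kJ/s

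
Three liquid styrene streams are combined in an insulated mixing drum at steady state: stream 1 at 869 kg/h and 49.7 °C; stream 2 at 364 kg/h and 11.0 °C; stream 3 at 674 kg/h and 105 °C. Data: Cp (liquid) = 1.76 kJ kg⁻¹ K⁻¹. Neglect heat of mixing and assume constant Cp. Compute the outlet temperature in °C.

No heat crosses the boundary, so H_out = H_in.
T_out = Σ ṁᵢCp,ᵢTᵢ / Σ ṁᵢCp,ᵢ
      = 207620 / 3356.3 = 61.858 °C

T_out = 61.9 °C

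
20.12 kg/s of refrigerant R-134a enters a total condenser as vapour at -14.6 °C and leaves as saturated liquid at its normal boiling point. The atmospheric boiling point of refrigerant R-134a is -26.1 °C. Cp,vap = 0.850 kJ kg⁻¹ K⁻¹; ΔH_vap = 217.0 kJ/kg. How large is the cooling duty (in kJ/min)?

Q_c = 274000 kJ/min

vapour -14.6→-26.1 °C: -9.775 kJ/kg
condensation at -26.1 °C: -217 kJ/kg
Δh = -9.775 + -217 = -226.78 kJ/kg
Q = ṁ·Δh = 20.12 kg/s × -226.78 kJ/kg = -4562.7 kJ/s
|Q| = 4562.7 kW = 273760 kJ/min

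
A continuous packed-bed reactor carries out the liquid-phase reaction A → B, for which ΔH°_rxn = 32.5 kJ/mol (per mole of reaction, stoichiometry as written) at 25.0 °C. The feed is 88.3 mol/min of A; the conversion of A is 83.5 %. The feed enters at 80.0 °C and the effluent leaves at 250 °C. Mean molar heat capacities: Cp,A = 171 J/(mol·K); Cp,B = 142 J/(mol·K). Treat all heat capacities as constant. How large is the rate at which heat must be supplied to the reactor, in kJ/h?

Extent of reaction ξ = 0.835 × 88.3 = 73.73 mol/min
Reaction term: ξ·ΔH°_rxn = 73.73 × 32.5 = 2396.2 kJ/min
Sensible, feed 80.0→25 °C: -830.46 kJ/min
Outlet flows (mol/min): A 14.57, B 73.73
Sensible, products 25→250 °C: 2916.3 kJ/min
Q = ΔH = 4482 kJ/min = 74.701 kW
Heat supplied = 268920 kJ/h

Q_in = 269000 kJ/h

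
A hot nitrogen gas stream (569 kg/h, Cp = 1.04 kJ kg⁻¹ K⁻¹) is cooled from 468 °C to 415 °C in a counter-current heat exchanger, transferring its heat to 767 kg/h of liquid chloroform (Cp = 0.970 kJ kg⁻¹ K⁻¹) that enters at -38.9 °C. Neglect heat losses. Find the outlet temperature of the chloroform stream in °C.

Heat released by hot stream: Q = 569 × 1.04 × (468 − 415) = 31363 kJ/h
Energy balance on cold side (adiabatic exchanger): Q = ṁ_c·Cp_c·(T_c,out − T_c,in)
T_c,out = -38.9 + 31363/(767 × 0.970) = 3.2555 °C

T_c,out = 3.26 °C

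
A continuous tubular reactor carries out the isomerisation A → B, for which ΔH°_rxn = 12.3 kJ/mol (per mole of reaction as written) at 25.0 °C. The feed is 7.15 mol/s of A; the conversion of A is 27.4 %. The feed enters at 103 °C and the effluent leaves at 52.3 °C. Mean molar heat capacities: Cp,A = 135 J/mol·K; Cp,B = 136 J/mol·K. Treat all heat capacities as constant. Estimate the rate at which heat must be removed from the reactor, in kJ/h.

Extent of reaction ξ = 0.274 × 7.15 = 1.9591 mol/s
Reaction term: ξ·ΔH°_rxn = 1.9591 × 12.3 = 24.097 kJ/s
Sensible, feed 103→25 °C: -75.29 kJ/s
Outlet flows (mol/s): A 5.1909, B 1.9591
Sensible, products 25→52.3 °C: 26.405 kJ/s
Q = ΔH = -24.788 kJ/s = -24.788 kW
Heat removed = 89236 kJ/h

Q_out = 89200 kJ/h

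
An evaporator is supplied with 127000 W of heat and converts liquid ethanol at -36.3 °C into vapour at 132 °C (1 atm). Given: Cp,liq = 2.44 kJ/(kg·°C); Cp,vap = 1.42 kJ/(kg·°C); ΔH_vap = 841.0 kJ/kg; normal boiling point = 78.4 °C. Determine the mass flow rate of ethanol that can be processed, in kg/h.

Δh = 2.44×(78.4−-36.3) + 841.0 + 1.42×(132−78.4) = 1197 kJ/kg
Q = 127000 W = 127 kJ/s = 457200 kJ/h
ṁ = Q/Δh = 457200 / 1197 = 381.96 kg/h

ṁ = 382 kg/h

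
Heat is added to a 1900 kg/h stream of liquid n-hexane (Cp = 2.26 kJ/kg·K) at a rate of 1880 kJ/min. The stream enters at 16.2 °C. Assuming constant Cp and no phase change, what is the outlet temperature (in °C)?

T_out = 42.5 °C

Q = 1880 kJ/min = 112800 kJ/h
ΔT = Q/(ṁ·Cp) = 112800/(1900×2.26) = 26.269 K
T_out = 16.2 + 26.269 = 42.469 °C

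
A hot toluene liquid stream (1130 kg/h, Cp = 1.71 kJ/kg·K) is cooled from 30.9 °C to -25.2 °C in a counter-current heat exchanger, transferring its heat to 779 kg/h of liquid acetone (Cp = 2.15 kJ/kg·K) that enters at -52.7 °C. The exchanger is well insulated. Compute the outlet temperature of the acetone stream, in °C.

T_c,out = 12.0 °C

Heat released by hot stream: Q = 1130 × 1.71 × (30.9 − -25.2) = 108400 kJ/h
Energy balance on cold side (adiabatic exchanger): Q = ṁ_c·Cp_c·(T_c,out − T_c,in)
T_c,out = -52.7 + 108400/(779 × 2.15) = 12.023 °C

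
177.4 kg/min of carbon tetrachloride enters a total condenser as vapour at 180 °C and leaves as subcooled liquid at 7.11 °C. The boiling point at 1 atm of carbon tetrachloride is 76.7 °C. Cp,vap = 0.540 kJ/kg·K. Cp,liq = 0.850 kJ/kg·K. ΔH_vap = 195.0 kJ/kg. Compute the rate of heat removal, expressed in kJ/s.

Q_c = 916 kJ/s

vapour 180→76.7 °C: -55.782 kJ/kg
condensation at 76.7 °C: -195 kJ/kg
liquid 76.7→7.11 °C: -59.151 kJ/kg
Δh = -55.782 + -195 + -59.151 = -309.93 kJ/kg
Q = ṁ·Δh = 177.4 kg/min × -309.93 kJ/kg = -54982 kJ/min
|Q| = 916.37 kW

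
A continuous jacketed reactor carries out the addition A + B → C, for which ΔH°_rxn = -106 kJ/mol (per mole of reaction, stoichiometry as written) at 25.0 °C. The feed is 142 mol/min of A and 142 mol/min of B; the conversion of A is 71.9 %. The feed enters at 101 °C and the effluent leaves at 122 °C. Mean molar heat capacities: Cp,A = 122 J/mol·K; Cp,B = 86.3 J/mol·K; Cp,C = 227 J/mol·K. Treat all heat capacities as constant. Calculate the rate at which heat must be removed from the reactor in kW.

Extent of reaction ξ = 0.719 × 142 = 102.1 mol/min
Reaction term: ξ·ΔH°_rxn = 102.1 × -106 = -10822 kJ/min
Sensible, feed 101→25 °C: -2248 kJ/min
Outlet flows (mol/min): A 39.902, B 39.902, C 102.1
Sensible, products 25→122 °C: 3054.3 kJ/min
Q = ΔH = -10016 kJ/min = -166.93 kW
Heat removed = 166.93 kW

Q_out = 167 kW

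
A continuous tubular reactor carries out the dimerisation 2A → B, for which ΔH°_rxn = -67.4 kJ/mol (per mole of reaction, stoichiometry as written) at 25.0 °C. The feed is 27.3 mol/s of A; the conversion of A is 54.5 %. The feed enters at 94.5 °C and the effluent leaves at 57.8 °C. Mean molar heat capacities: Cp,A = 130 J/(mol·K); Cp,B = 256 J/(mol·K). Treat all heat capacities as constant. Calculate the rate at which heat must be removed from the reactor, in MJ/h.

Extent of reaction ξ = 0.545 × 27.3 / 2 = 7.4393 mol/s
Reaction term: ξ·ΔH°_rxn = 7.4393 × -67.4 = -501.41 kJ/s
Sensible, feed 94.5→25 °C: -246.66 kJ/s
Outlet flows (mol/s): A 12.421, B 7.4393
Sensible, products 25→57.8 °C: 115.43 kJ/s
Q = ΔH = -632.63 kJ/s = -632.63 kW
Heat removed = 2277.5 MJ/h

Q_out = 2280 MJ/h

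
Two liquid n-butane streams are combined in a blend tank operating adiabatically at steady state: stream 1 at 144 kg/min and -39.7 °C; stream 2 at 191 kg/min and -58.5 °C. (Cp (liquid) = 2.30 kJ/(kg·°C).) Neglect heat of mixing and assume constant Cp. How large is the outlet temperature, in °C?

Energy balance with Q = 0: Σ ṁᵢCp,ᵢ(T_out − Tᵢ) = 0
T_out = Σ ṁᵢCp,ᵢTᵢ / Σ ṁᵢCp,ᵢ
      = -38848 / 770.5 = -50.419 °C

T_out = -50.4 °C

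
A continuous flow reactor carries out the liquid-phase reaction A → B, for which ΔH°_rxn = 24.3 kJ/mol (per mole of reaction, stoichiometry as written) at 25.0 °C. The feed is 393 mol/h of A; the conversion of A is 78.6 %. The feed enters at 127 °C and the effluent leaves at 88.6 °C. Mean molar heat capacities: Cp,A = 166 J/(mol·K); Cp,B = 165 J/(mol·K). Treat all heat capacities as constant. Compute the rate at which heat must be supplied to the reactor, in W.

Extent of reaction ξ = 0.786 × 393 = 308.9 mol/h
Reaction term: ξ·ΔH°_rxn = 308.9 × 24.3 = 7506.2 kJ/h
Sensible, feed 127→25 °C: -6654.3 kJ/h
Outlet flows (mol/h): A 84.102, B 308.9
Sensible, products 25→88.6 °C: 4129.5 kJ/h
Q = ΔH = 4981.4 kJ/h = 1.3837 kW
Heat supplied = 1383.7 W

Q_in = 1380 W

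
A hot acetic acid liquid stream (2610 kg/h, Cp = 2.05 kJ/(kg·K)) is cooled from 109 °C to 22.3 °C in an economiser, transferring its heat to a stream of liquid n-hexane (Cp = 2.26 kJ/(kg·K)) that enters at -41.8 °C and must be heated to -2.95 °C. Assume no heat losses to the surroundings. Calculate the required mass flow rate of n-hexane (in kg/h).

ṁ_c = 5280 kg/h

Heat released by hot stream: Q = 2610 × 2.05 × (109 − 22.3) = 463890 kJ/h
Energy balance on cold side (adiabatic exchanger): Q = ṁ_c·Cp_c·(T_c,out − T_c,in)
ṁ_c = 463890 / [2.26 × (-2.95 − -41.8)] = 5283.4 kg/h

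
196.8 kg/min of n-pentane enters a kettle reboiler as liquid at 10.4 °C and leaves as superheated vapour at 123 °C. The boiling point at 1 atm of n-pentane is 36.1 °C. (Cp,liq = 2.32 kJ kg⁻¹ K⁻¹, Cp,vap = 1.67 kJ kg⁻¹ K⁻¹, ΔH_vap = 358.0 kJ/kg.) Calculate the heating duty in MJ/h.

liquid 10.4→36.1 °C: 59.624 kJ/kg
vaporisation at 36.1 °C: 358 kJ/kg
vapour 36.1→123 °C: 145.12 kJ/kg
Δh = 59.624 + 358 + 145.12 = 562.75 kJ/kg
Q = ṁ·Δh = 196.8 kg/min × 562.75 kJ/kg = 110750 kJ/min
|Q| = 1845.8 kW = 6644.9 MJ/h

Q = 6640 MJ/h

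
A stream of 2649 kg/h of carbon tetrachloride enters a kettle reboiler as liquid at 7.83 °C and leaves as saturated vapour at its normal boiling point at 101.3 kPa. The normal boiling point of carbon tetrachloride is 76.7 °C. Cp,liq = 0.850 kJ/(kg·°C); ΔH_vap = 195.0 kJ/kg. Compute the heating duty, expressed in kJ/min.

Q = 11200 kJ/min

liquid 7.83→76.7 °C: 58.54 kJ/kg
vaporisation at 76.7 °C: 195 kJ/kg
Δh = 58.54 + 195 = 253.54 kJ/kg
Q = ṁ·Δh = 2649 kg/h × 253.54 kJ/kg = 671630 kJ/h
|Q| = 186.56 kW = 11194 kJ/min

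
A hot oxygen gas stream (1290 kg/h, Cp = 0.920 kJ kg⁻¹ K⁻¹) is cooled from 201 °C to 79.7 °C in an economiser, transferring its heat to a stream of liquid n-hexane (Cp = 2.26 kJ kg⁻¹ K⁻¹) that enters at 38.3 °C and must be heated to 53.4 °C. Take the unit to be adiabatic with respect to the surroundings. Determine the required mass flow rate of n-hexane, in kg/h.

Heat released by hot stream: Q = 1290 × 0.920 × (201 − 79.7) = 143960 kJ/h
Energy balance on cold side (adiabatic exchanger): Q = ṁ_c·Cp_c·(T_c,out − T_c,in)
ṁ_c = 143960 / [2.26 × (53.4 − 38.3)] = 4218.5 kg/h

ṁ_c = 4220 kg/h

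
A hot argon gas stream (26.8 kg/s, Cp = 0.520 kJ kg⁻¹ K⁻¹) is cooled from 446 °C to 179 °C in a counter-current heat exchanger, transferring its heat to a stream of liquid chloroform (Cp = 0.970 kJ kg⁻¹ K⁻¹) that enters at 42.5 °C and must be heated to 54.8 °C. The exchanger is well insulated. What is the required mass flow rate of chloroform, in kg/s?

ṁ_c = 312 kg/s

Heat released by hot stream: Q = 26.8 × 0.520 × (446 − 179) = 3720.9 kJ/s
Energy balance on cold side (adiabatic exchanger): Q = ṁ_c·Cp_c·(T_c,out − T_c,in)
ṁ_c = 3720.9 / [0.970 × (54.8 − 42.5)] = 311.87 kg/s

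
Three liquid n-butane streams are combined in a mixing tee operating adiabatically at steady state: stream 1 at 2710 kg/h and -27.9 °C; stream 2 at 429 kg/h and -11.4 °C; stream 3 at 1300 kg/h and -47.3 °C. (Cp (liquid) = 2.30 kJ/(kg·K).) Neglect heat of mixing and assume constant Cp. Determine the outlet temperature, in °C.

T_out = -32.0 °C

Energy balance with Q = 0: Σ ṁᵢCp,ᵢ(T_out − Tᵢ) = 0
Σ ṁᵢCp,ᵢTᵢ = 2710×2.30×-27.9 + 429×2.30×-11.4 + 1300×2.30×-47.3 = -326580
Σ ṁᵢCp,ᵢ = 2710×2.30 + 429×2.30 + 1300×2.30 = 10210
T_out = -326580 / 10210 = -31.987 °C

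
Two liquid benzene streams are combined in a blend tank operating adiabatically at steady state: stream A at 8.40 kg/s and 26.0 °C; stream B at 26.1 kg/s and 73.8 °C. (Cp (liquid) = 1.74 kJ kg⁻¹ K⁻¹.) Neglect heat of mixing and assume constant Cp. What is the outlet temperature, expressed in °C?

T_out = 62.2 °C

Energy balance with Q = 0: Σ ṁᵢCp,ᵢ(T_out − Tᵢ) = 0
T_out = Σ ṁᵢCp,ᵢTᵢ / Σ ṁᵢCp,ᵢ
      = 3731.6 / 60.03 = 62.162 °C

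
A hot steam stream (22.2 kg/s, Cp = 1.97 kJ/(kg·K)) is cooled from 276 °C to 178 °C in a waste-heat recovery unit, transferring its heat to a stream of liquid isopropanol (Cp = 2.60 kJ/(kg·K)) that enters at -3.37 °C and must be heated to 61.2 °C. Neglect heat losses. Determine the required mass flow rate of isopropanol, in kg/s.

Heat released by hot stream: Q = 22.2 × 1.97 × (276 − 178) = 4285.9 kJ/s
Energy balance on cold side (adiabatic exchanger): Q = ṁ_c·Cp_c·(T_c,out − T_c,in)
ṁ_c = 4285.9 / [2.60 × (61.2 − -3.37)] = 25.529 kg/s

ṁ_c = 25.5 kg/s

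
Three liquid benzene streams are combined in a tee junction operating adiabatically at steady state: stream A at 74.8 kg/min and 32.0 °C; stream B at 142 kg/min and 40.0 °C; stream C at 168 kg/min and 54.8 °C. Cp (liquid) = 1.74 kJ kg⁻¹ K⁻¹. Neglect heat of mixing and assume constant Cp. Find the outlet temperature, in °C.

Energy balance with Q = 0: Σ ṁᵢCp,ᵢ(T_out − Tᵢ) = 0
T_out = Σ ṁᵢCp,ᵢTᵢ / Σ ṁᵢCp,ᵢ
      = 30067 / 669.55 = 44.906 °C

T_out = 44.9 °C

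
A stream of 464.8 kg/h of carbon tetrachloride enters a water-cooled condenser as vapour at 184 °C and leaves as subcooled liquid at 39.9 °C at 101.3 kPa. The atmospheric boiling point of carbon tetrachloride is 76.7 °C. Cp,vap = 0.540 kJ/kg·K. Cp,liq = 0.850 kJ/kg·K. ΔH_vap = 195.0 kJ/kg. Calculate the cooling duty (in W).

vapour 184→76.7 °C: -57.942 kJ/kg
condensation at 76.7 °C: -195 kJ/kg
liquid 76.7→39.9 °C: -31.28 kJ/kg
Δh = -57.942 + -195 + -31.28 = -284.22 kJ/kg
Q = ṁ·Δh = 464.8 kg/h × -284.22 kJ/kg = -132110 kJ/h
|Q| = 36.696 kW = 36696 W

Q_c = 36700 W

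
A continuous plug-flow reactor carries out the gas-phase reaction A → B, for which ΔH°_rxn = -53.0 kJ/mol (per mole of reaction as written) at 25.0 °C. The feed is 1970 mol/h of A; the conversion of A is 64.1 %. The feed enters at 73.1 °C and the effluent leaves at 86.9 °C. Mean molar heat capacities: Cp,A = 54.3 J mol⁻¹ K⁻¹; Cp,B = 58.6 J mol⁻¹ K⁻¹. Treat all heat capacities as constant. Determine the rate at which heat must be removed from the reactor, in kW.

Extent of reaction ξ = 0.641 × 1970 = 1262.8 mol/h
Reaction term: ξ·ΔH°_rxn = 1262.8 × -53.0 = -66927 kJ/h
Sensible, feed 73.1→25 °C: -5145.3 kJ/h
Outlet flows (mol/h): A 707.23, B 1262.8
Sensible, products 25→86.9 °C: 6957.6 kJ/h
Q = ΔH = -65114 kJ/h = -18.087 kW
Heat removed = 18.087 kW

Q_out = 18.1 kW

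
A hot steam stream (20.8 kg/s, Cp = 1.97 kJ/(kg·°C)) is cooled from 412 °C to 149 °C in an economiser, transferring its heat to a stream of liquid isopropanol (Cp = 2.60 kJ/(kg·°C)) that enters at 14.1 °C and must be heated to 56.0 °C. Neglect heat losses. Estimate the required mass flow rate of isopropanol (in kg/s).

ṁ_c = 98.9 kg/s

Heat released by hot stream: Q = 20.8 × 1.97 × (412 − 149) = 10777 kJ/s
Energy balance on cold side (adiabatic exchanger): Q = ṁ_c·Cp_c·(T_c,out − T_c,in)
ṁ_c = 10777 / [2.60 × (56.0 − 14.1)] = 98.923 kg/s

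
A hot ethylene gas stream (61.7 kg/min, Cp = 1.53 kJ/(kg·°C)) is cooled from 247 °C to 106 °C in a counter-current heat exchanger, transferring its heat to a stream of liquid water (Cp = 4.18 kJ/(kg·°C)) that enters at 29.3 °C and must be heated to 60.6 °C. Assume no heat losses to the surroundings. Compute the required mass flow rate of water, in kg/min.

Heat released by hot stream: Q = 61.7 × 1.53 × (247 − 106) = 13311 kJ/min
Energy balance on cold side (adiabatic exchanger): Q = ṁ_c·Cp_c·(T_c,out − T_c,in)
ṁ_c = 13311 / [4.18 × (60.6 − 29.3)] = 101.74 kg/min

ṁ_c = 102 kg/min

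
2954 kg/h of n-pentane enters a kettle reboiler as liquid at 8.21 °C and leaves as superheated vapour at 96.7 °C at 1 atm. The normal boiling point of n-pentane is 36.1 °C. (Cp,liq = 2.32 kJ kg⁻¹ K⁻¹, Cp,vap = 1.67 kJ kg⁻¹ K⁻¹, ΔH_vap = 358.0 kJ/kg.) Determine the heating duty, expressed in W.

liquid 8.21→36.1 °C: 64.705 kJ/kg
vaporisation at 36.1 °C: 358 kJ/kg
vapour 36.1→96.7 °C: 101.2 kJ/kg
Δh = 64.705 + 358 + 101.2 = 523.91 kJ/kg
Q = ṁ·Δh = 2954 kg/h × 523.91 kJ/kg = 1.5476e+06 kJ/h
|Q| = 429.89 kW = 429890 W

Q = 430000 W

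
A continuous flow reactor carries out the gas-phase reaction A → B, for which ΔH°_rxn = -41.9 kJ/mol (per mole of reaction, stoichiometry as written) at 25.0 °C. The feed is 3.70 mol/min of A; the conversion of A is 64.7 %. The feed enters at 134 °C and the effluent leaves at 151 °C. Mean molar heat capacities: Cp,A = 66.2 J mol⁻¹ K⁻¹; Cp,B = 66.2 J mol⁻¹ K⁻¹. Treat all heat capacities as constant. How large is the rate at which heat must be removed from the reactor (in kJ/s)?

Q_out = 1.60 kJ/s

Extent of reaction ξ = 0.647 × 3.70 = 2.3939 mol/min
Reaction term: ξ·ΔH°_rxn = 2.3939 × -41.9 = -100.3 kJ/min
Sensible, feed 134→25 °C: -26.698 kJ/min
Outlet flows (mol/min): A 1.3061, B 2.3939
Sensible, products 25→151 °C: 30.862 kJ/min
Q = ΔH = -96.14 kJ/min = -1.6023 kW
Heat removed = 1.6023 kJ/s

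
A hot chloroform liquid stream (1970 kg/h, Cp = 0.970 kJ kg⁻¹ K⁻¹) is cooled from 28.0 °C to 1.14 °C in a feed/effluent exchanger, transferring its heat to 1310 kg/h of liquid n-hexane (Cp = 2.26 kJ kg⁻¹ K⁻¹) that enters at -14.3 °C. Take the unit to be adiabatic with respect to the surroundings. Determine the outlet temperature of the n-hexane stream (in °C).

Heat released by hot stream: Q = 1970 × 0.970 × (28.0 − 1.14) = 51327 kJ/h
Energy balance on cold side (adiabatic exchanger): Q = ṁ_c·Cp_c·(T_c,out − T_c,in)
T_c,out = -14.3 + 51327/(1310 × 2.26) = 3.0366 °C

T_c,out = 3.04 °C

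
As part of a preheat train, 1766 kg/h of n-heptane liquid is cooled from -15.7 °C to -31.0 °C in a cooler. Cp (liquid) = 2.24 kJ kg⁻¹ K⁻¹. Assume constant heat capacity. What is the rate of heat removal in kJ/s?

Q = ṁ·Cp·ΔT = 1766 × 2.24 × (-31.0 − -15.7) = -60524 kJ/h
Converting: 60524 / 3600 s = 16.812 kW

Q_c = 16.8 kJ/s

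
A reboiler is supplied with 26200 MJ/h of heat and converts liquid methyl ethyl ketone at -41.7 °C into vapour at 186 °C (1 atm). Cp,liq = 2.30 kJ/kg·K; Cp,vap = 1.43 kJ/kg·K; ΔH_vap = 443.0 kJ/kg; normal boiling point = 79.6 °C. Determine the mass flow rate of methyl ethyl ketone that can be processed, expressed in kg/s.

ṁ = 8.33 kg/s

Δh = 2.30×(79.6−-41.7) + 443.0 + 1.43×(186−79.6) = 874.14 kJ/kg
Q = 26200 MJ/h = 7277.8 kJ/s = 7277.8 kJ/s
ṁ = Q/Δh = 7277.8 / 874.14 = 8.3256 kg/s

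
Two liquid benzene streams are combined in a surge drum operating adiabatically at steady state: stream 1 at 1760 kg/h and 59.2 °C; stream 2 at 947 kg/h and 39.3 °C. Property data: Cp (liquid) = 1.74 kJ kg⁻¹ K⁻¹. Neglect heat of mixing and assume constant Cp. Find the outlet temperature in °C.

No heat crosses the boundary, so H_out = H_in.
T_out = Σ ṁᵢCp,ᵢTᵢ / Σ ṁᵢCp,ᵢ
      = 246050 / 4710.2 = 52.238 °C

T_out = 52.2 °C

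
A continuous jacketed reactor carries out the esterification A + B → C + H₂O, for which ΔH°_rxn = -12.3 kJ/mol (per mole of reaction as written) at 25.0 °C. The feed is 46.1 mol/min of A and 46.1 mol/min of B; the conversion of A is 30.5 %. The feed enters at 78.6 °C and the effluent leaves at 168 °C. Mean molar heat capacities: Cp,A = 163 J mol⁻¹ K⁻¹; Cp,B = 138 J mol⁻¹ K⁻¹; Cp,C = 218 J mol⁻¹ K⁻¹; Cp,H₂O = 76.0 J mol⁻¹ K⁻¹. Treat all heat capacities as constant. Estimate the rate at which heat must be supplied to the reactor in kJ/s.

Extent of reaction ξ = 0.305 × 46.1 = 14.06 mol/min
Reaction term: ξ·ΔH°_rxn = 14.06 × -12.3 = -172.94 kJ/min
Sensible, feed 78.6→25 °C: -743.76 kJ/min
Outlet flows (mol/min): A 32.04, B 32.04, C 14.06, H₂O 14.06
Sensible, products 25→168 °C: 1970.2 kJ/min
Q = ΔH = 1053.5 kJ/min = 17.558 kW
Heat supplied = 17.558 kJ/s

Q_in = 17.6 kJ/s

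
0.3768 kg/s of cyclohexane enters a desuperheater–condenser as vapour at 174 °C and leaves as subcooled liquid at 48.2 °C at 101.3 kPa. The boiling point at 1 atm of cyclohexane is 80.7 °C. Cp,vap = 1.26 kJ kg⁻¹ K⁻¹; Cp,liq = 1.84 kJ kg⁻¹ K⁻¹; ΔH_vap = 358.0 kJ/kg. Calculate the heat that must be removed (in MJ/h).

Q_c = 726 MJ/h

vapour 174→80.7 °C: -117.56 kJ/kg
condensation at 80.7 °C: -358 kJ/kg
liquid 80.7→48.2 °C: -59.8 kJ/kg
Δh = -117.56 + -358 + -59.8 = -535.36 kJ/kg
Q = ṁ·Δh = 0.3768 kg/s × -535.36 kJ/kg = -201.72 kJ/s
|Q| = 201.72 kW = 726.2 MJ/h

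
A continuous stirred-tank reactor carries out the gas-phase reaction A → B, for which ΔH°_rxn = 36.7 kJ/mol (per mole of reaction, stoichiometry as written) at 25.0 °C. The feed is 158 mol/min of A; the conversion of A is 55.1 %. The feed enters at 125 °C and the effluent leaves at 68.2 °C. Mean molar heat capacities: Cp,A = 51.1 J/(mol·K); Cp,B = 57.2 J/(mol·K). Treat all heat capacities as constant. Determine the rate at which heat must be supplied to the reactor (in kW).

Extent of reaction ξ = 0.551 × 158 = 87.058 mol/min
Reaction term: ξ·ΔH°_rxn = 87.058 × 36.7 = 3195 kJ/min
Sensible, feed 125→25 °C: -807.38 kJ/min
Outlet flows (mol/min): A 70.942, B 87.058
Sensible, products 25→68.2 °C: 371.73 kJ/min
Q = ΔH = 2759.4 kJ/min = 45.99 kW
Heat supplied = 45.99 kW

Q_in = 46.0 kW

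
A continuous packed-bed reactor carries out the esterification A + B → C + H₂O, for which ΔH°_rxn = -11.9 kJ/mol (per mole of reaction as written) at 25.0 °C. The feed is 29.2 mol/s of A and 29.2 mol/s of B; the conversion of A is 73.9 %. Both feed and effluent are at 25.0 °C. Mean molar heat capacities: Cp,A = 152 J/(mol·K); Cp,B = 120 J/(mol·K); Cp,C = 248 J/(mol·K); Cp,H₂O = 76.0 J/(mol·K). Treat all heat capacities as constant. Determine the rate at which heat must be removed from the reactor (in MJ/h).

Q_out = 924 MJ/h

Extent of reaction ξ = 0.739 × 29.2 = 21.579 mol/s
Reaction term: ξ·ΔH°_rxn = 21.579 × -11.9 = -256.79 kJ/s
Q = ΔH = -256.79 kJ/s = -256.79 kW
Heat removed = 924.44 MJ/h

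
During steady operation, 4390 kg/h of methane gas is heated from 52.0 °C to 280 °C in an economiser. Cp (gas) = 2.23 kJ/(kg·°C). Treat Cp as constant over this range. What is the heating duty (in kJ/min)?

Q = ṁ·Cp·ΔT = 4390 × 2.23 × (280 − 52.0) = 2.2321e+06 kJ/h
Converting: 2.2321e+06 / 3600 s = 620.01 kW
Heating duty = 37201 kJ/min

Q = 37200 kJ/min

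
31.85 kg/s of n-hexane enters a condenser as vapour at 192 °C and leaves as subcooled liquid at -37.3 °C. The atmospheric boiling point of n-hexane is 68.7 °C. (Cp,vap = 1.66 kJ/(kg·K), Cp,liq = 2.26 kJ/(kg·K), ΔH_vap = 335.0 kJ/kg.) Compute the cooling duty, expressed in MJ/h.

Q_c = 89300 MJ/h

vapour 192→68.7 °C: -204.68 kJ/kg
condensation at 68.7 °C: -335 kJ/kg
liquid 68.7→-37.3 °C: -239.56 kJ/kg
Δh = -204.68 + -335 + -239.56 = -779.24 kJ/kg
Q = ṁ·Δh = 31.85 kg/s × -779.24 kJ/kg = -24819 kJ/s
|Q| = 24819 kW = 89347 MJ/h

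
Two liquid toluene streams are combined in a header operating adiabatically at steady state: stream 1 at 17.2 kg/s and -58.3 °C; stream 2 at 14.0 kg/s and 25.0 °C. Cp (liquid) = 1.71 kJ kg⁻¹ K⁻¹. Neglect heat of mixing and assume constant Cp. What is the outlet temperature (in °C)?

T_out = -20.9 °C

Energy balance with Q = 0: Σ ṁᵢCp,ᵢ(T_out − Tᵢ) = 0
Σ ṁᵢCp,ᵢTᵢ = 17.2×1.71×-58.3 + 14.0×1.71×25.0 = -1116.2
Σ ṁᵢCp,ᵢ = 17.2×1.71 + 14.0×1.71 = 53.352
T_out = -1116.2 / 53.352 = -20.922 °C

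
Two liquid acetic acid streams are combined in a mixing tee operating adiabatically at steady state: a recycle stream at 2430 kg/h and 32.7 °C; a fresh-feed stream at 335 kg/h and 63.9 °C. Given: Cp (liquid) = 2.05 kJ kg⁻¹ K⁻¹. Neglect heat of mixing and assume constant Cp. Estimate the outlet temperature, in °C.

No heat crosses the boundary, so H_out = H_in.
T_out = Σ ṁᵢCp,ᵢTᵢ / Σ ṁᵢCp,ᵢ
      = 206780 / 5668.2 = 36.48 °C

T_out = 36.5 °C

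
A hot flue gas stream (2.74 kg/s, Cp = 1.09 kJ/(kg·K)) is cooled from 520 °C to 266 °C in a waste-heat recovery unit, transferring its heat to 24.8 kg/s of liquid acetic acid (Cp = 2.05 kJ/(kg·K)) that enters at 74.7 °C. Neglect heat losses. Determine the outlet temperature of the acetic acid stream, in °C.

T_c,out = 89.6 °C

Heat released by hot stream: Q = 2.74 × 1.09 × (520 − 266) = 758.6 kJ/s
Energy balance on cold side (adiabatic exchanger): Q = ṁ_c·Cp_c·(T_c,out − T_c,in)
T_c,out = 74.7 + 758.6/(24.8 × 2.05) = 89.621 °C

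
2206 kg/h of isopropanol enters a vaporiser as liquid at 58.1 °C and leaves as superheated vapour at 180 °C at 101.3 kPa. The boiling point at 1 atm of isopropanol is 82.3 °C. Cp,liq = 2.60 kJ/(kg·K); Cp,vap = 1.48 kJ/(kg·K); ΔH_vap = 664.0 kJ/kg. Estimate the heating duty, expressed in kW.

liquid 58.1→82.3 °C: 62.92 kJ/kg
vaporisation at 82.3 °C: 664 kJ/kg
vapour 82.3→180 °C: 144.6 kJ/kg
Δh = 62.92 + 664 + 144.6 = 871.52 kJ/kg
Q = ṁ·Δh = 2206 kg/h × 871.52 kJ/kg = 1.9226e+06 kJ/h
|Q| = 534.05 kW

Q = 534 kW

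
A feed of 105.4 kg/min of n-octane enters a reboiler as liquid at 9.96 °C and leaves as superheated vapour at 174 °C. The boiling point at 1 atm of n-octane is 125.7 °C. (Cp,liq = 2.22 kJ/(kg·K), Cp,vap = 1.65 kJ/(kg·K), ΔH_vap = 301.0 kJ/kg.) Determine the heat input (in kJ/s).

liquid 9.96→125.7 °C: 256.94 kJ/kg
vaporisation at 125.7 °C: 301 kJ/kg
vapour 125.7→174 °C: 79.695 kJ/kg
Δh = 256.94 + 301 + 79.695 = 637.64 kJ/kg
Q = ṁ·Δh = 105.4 kg/min × 637.64 kJ/kg = 67207 kJ/min
|Q| = 1120.1 kW

Q = 1120 kJ/s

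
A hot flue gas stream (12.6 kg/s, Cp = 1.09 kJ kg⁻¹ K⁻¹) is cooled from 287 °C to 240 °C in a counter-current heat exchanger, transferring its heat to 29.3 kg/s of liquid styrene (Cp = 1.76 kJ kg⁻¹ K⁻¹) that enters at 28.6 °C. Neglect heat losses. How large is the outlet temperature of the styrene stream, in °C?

Heat released by hot stream: Q = 12.6 × 1.09 × (287 − 240) = 645.5 kJ/s
Energy balance on cold side (adiabatic exchanger): Q = ṁ_c·Cp_c·(T_c,out − T_c,in)
T_c,out = 28.6 + 645.5/(29.3 × 1.76) = 41.117 °C

T_c,out = 41.1 °C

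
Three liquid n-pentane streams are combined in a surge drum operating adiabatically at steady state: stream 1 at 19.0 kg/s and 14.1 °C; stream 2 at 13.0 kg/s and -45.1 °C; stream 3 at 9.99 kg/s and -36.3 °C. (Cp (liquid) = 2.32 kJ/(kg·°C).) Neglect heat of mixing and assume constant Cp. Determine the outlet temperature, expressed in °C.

T_out = -16.2 °C

No heat crosses the boundary, so H_out = H_in.
T_out = Σ ṁᵢCp,ᵢTᵢ / Σ ṁᵢCp,ᵢ
      = -1580 / 97.417 = -16.219 °C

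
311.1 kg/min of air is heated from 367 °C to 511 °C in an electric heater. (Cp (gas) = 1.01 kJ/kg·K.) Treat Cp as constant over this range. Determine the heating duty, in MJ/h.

Q = ṁ·Cp·ΔT = 311.1 × 1.01 × (511 − 367) = 45246 kJ/min
Converting: 45246 / 60 s = 754.11 kW
Heating duty = 2714.8 MJ/h

Q = 2710 MJ/h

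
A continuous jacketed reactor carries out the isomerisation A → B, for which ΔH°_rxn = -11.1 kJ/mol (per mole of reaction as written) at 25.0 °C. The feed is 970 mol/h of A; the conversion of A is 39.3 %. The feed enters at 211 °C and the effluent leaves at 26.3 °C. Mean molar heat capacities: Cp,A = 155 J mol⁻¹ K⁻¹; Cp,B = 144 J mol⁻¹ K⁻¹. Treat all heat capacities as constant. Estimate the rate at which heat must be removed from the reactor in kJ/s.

Extent of reaction ξ = 0.393 × 970 = 381.21 mol/h
Reaction term: ξ·ΔH°_rxn = 381.21 × -11.1 = -4231.4 kJ/h
Sensible, feed 211→25 °C: -27965 kJ/h
Outlet flows (mol/h): A 588.79, B 381.21
Sensible, products 25→26.3 °C: 190 kJ/h
Q = ΔH = -32007 kJ/h = -8.8907 kW
Heat removed = 8.8907 kJ/s

Q_out = 8.89 kJ/s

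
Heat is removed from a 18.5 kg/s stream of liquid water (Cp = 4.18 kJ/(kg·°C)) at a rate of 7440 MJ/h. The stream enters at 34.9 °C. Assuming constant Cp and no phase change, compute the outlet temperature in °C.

Q = 7440 MJ/h = 2066.7 kJ/s
ΔT = Q/(ṁ·Cp) = 2066.7/(18.5×4.18) = 26.725 K
T_out = 34.9 − 26.725 = 8.1747 °C

T_out = 8.17 °C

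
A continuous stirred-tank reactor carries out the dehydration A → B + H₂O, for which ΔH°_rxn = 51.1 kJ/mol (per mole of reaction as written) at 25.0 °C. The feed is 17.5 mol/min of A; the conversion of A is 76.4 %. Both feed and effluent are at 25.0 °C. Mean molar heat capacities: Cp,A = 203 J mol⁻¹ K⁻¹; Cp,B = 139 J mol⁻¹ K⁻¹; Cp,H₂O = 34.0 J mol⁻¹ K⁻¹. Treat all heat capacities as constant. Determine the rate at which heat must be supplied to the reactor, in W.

Q_in = 11400 W

Extent of reaction ξ = 0.764 × 17.5 = 13.37 mol/min
Reaction term: ξ·ΔH°_rxn = 13.37 × 51.1 = 683.21 kJ/min
Q = ΔH = 683.21 kJ/min = 11.387 kW
Heat supplied = 11387 W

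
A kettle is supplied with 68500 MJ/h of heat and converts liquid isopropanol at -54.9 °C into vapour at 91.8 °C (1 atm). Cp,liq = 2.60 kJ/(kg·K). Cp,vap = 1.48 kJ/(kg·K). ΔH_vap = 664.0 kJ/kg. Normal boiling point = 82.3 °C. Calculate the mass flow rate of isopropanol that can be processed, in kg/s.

Δh = 2.60×(82.3−-54.9) + 664.0 + 1.48×(91.8−82.3) = 1034.8 kJ/kg
Q = 68500 MJ/h = 19028 kJ/s = 19028 kJ/s
ṁ = Q/Δh = 19028 / 1034.8 = 18.388 kg/s

ṁ = 18.4 kg/s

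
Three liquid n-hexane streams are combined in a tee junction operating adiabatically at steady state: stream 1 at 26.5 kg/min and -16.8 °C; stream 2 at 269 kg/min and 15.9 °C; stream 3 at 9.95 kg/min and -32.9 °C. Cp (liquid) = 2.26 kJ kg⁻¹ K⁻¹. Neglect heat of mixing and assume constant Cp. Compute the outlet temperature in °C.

Adiabatic, steady state ⇒ Σ ṁᵢCp,ᵢ(T_out − Tᵢ) = 0
T_out = Σ ṁᵢCp,ᵢTᵢ / Σ ṁᵢCp,ᵢ
      = 7920.3 / 690.32 = 11.473 °C

T_out = 11.5 °C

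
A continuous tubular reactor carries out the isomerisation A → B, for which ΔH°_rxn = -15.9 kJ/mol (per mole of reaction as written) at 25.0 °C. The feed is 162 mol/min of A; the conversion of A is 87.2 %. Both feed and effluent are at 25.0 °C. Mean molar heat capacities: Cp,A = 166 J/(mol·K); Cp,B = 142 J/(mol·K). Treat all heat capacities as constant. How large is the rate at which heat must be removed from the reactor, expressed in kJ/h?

Q_out = 135000 kJ/h

Extent of reaction ξ = 0.872 × 162 = 141.26 mol/min
Reaction term: ξ·ΔH°_rxn = 141.26 × -15.9 = -2246.1 kJ/min
Q = ΔH = -2246.1 kJ/min = -37.435 kW
Heat removed = 134770 kJ/h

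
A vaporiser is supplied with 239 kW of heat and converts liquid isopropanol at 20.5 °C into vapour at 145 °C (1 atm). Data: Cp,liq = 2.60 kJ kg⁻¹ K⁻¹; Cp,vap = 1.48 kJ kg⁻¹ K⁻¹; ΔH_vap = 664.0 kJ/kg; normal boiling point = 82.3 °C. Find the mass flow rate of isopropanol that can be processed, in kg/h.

Δh = 2.60×(82.3−20.5) + 664.0 + 1.48×(145−82.3) = 917.48 kJ/kg
Q = 239 kW = 239 kJ/s = 860400 kJ/h
ṁ = Q/Δh = 860400 / 917.48 = 937.79 kg/h

ṁ = 938 kg/h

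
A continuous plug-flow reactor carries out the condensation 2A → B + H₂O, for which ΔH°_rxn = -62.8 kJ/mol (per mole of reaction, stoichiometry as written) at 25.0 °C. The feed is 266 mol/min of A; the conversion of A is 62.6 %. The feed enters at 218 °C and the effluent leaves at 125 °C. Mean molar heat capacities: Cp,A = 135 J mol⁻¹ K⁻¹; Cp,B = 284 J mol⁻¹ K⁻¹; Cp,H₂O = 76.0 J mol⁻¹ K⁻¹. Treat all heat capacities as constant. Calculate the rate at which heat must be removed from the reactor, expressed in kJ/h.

Extent of reaction ξ = 0.626 × 266 / 2 = 83.258 mol/min
Reaction term: ξ·ΔH°_rxn = 83.258 × -62.8 = -5228.6 kJ/min
Sensible, feed 218→25 °C: -6930.6 kJ/min
Outlet flows (mol/min): A 99.484, B 83.258, H₂O 83.258
Sensible, products 25→125 °C: 4340.3 kJ/min
Q = ΔH = -7818.9 kJ/min = -130.32 kW
Heat removed = 469130 kJ/h

Q_out = 469000 kJ/h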